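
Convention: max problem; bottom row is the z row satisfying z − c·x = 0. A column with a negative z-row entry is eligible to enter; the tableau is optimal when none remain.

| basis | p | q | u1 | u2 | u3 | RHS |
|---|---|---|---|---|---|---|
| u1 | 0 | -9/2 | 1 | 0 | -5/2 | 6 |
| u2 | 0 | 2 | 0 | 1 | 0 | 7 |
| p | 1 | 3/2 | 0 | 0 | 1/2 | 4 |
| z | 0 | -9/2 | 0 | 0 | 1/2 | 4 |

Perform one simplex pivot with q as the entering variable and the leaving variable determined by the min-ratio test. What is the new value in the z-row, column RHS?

Ratio test on column q — row 1: entry -9/2 ≤ 0; row 2: 7/2 = 7/2; row 3: 4/(3/2) = 8/3. Minimum is 8/3 at row 3 (p leaves); pivot element 3/2.
Divide row 3 by 3/2; eliminate column q from the other rows.
z-row update in column RHS: 4 − (-9/2)·(8/3) = 16.

16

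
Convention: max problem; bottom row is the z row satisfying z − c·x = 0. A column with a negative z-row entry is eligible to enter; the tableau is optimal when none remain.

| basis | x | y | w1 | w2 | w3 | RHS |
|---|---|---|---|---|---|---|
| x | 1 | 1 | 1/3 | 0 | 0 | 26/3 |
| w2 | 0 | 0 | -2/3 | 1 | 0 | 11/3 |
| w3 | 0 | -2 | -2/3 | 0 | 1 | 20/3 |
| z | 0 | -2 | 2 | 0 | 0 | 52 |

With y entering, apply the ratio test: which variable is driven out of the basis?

Column y entries and ratios — x: (26/3)/1 = 26/3; w2: 0 ≤ 0, skip; w3: -2 ≤ 0, skip.
Smallest ratio is 26/3 in the row of x, so x leaves.

x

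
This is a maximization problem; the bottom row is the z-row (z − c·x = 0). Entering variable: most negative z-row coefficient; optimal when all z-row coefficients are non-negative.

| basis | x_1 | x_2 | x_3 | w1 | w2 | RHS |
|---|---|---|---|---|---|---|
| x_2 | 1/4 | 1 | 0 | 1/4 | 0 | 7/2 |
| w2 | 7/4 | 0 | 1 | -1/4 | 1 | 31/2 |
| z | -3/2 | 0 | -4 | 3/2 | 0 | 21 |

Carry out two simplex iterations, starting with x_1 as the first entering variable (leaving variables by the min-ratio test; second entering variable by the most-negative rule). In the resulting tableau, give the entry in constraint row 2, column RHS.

Ratio test on column x_1 — row 1: (7/2)/(1/4) = 14; row 2: (31/2)/(7/4) = 62/7. Minimum is 62/7 at row 2 (w2 leaves); pivot element 7/4.
Divide row 2 by 7/4; eliminate column x_1 from the other rows.
Second iteration: most negative z-row entry is -22/7 in column x_3, so x_3 enters.
Ratio test on column x_3 — row 1: entry -1/7 ≤ 0; row 2: (62/7)/(4/7) = 31/2. Minimum is 31/2 at row 2 (x_1 leaves); pivot element 4/7.
Divide row 2 by 4/7; eliminate column x_3 from the other rows.
After both pivots, the entry at constraint row 2, column RHS is 31/2.

31/2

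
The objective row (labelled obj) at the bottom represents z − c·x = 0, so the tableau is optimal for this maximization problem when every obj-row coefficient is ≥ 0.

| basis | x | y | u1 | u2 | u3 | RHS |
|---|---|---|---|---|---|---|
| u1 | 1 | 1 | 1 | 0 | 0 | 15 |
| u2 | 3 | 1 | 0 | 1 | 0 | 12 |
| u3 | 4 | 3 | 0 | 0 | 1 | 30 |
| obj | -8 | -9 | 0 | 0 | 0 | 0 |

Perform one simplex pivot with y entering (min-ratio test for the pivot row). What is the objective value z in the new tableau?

Ratio test on column y — row 1: 15/1 = 15; row 2: 12/1 = 12; row 3: 30/3 = 10. Minimum is 10 at row 3 (u3 leaves); pivot element 3.
Pivot on row 3; the obj-row RHS becomes 0 − (-9)·10 = 90.

90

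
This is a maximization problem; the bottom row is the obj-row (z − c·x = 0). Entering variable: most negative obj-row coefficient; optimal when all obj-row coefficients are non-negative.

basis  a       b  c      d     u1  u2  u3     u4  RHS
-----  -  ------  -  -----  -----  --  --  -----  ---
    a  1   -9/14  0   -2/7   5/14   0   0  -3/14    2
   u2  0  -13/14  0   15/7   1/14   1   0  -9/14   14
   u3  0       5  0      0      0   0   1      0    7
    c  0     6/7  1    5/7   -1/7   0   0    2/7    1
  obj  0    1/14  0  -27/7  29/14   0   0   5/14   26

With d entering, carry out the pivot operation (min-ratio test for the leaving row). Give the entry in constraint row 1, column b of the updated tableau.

-3/10

Ratio test on column d — row 1: entry -2/7 ≤ 0; row 2: 14/(15/7) = 98/15; row 3: entry 0 ≤ 0; row 4: 1/(5/7) = 7/5. Minimum is 7/5 at row 4 (c leaves); pivot element 5/7.
Divide row 4 by 5/7; eliminate column d from the other rows.
Row 1 update in column b: -9/14 − (-2/7)·(6/5) = -3/10.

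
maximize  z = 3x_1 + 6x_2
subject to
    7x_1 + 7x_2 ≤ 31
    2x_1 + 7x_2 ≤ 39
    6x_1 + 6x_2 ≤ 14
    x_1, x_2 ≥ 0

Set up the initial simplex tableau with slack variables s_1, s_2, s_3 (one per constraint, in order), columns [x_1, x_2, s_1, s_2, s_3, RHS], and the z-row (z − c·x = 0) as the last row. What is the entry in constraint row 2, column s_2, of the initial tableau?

1

Slack s_2 belongs to constraint 2; its column is the unit vector e_2, so the entry in row 2 is 1.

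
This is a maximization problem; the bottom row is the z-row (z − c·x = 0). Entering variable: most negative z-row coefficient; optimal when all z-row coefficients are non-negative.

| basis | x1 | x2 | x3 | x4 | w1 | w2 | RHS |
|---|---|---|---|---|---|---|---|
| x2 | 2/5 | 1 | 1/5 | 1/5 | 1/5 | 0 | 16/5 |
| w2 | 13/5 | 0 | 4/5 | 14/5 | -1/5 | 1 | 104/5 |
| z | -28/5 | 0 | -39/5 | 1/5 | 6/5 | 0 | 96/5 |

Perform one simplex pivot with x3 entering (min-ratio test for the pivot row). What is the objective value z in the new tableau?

Ratio test on column x3 — row 1: (16/5)/(1/5) = 16; row 2: (104/5)/(4/5) = 26. Minimum is 16 at row 1 (x2 leaves); pivot element 1/5.
Pivot on row 1; the z-row RHS becomes 96/5 − (-39/5)·16 = 144.

144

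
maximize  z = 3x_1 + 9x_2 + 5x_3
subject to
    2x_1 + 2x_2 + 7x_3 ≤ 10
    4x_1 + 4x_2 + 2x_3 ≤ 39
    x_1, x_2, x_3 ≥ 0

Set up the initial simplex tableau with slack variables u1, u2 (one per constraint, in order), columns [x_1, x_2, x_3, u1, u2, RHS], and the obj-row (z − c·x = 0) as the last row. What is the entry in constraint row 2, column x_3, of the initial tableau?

Constraint 2 has coefficient 2 on x_3.

2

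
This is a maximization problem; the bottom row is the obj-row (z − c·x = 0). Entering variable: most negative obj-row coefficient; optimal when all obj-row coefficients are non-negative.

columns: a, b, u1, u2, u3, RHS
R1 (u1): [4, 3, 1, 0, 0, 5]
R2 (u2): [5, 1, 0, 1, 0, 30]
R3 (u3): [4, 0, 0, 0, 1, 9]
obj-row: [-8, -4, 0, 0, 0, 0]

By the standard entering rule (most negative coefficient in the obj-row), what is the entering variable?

Negative obj-row entries: a: -8, b: -4.
The most negative is -8 in column a, so a enters.

a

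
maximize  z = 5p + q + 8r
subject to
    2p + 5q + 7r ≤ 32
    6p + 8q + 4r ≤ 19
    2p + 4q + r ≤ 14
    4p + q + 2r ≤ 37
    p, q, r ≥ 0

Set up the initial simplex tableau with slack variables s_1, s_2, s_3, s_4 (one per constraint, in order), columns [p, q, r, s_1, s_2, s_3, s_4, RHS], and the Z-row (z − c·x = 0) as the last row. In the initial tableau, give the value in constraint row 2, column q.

Constraint 2 has coefficient 8 on q.

8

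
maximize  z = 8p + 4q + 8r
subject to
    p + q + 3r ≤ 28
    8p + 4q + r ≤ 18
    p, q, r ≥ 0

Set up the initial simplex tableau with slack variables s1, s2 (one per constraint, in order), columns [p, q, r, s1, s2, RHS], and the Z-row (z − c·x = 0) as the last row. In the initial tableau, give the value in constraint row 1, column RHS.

28

The RHS of constraint 1 is b_1 = 28.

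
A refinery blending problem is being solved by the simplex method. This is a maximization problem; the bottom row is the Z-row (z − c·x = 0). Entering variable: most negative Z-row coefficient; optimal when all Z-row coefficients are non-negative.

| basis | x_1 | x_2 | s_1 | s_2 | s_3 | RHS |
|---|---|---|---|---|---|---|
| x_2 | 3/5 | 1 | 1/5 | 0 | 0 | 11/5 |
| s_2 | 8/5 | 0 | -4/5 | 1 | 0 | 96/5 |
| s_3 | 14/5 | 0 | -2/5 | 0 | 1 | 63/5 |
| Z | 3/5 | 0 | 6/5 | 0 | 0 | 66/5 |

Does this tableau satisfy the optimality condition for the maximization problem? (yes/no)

Every Z-row coefficient is ≥ 0, so the tableau is optimal.

yes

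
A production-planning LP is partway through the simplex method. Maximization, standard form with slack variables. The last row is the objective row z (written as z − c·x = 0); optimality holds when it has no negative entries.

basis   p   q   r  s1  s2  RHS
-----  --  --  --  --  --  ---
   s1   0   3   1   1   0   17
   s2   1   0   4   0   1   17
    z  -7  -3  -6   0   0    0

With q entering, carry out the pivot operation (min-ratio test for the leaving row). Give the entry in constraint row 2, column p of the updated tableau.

Ratio test on column q — row 1: 17/3 = 17/3; row 2: entry 0 ≤ 0. Minimum is 17/3 at row 1 (s1 leaves); pivot element 3.
Divide row 1 by 3; eliminate column q from the other rows.
Row 2 update in column p: 1 − 0·0 = 1.

1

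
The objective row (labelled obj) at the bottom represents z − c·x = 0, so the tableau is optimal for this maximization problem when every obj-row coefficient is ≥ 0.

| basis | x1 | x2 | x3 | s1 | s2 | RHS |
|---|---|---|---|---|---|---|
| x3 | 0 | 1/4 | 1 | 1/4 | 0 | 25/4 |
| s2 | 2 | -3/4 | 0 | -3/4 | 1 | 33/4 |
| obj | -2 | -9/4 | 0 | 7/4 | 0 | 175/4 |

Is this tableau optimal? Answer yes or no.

The obj-row has a negative entry -9/4 in column x2, so it is not optimal.

no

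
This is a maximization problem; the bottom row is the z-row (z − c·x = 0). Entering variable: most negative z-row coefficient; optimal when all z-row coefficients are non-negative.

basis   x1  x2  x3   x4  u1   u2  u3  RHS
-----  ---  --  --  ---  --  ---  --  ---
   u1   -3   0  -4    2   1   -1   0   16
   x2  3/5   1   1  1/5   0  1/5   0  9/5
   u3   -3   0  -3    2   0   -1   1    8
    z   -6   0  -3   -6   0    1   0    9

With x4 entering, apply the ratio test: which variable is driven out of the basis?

Column x4 entries and ratios — u1: 16/2 = 8; x2: (9/5)/(1/5) = 9; u3: 8/2 = 4.
Smallest ratio is 4 in the row of u3, so u3 leaves.

u3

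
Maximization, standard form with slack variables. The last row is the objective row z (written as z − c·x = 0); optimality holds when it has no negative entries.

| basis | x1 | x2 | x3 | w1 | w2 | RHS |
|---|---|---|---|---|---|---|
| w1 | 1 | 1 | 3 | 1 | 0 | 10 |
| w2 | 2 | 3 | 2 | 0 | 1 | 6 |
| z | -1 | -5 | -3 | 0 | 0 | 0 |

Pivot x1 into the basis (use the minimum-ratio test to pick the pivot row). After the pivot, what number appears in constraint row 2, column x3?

1

Ratio test on column x1 — row 1: 10/1 = 10; row 2: 6/2 = 3. Minimum is 3 at row 2 (w2 leaves); pivot element 2.
Divide row 2 by 2; eliminate column x1 from the other rows.
In the new row 2, the x3 entry is the old entry divided by the pivot: 2/2 = 1.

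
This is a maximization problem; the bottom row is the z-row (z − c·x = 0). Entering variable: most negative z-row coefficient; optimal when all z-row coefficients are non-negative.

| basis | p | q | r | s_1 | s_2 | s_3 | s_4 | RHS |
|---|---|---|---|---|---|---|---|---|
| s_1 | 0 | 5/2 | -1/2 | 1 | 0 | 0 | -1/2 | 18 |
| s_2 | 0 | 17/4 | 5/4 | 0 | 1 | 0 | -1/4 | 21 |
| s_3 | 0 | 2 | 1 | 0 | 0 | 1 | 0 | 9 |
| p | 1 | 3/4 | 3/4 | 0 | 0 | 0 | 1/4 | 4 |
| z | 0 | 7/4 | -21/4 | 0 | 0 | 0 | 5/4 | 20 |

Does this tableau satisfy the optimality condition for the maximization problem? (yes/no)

no

The z-row has a negative entry -21/4 in column r, so it is not optimal.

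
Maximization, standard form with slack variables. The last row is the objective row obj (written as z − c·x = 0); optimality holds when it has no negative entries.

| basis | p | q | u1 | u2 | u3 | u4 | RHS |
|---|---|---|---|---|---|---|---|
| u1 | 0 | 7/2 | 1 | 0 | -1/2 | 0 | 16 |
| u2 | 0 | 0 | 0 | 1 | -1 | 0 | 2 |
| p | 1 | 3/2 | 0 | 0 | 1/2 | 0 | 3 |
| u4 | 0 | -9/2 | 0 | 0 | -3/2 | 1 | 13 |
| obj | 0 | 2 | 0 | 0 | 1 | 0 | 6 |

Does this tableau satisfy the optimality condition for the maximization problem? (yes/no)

yes

Every obj-row coefficient is ≥ 0, so the tableau is optimal.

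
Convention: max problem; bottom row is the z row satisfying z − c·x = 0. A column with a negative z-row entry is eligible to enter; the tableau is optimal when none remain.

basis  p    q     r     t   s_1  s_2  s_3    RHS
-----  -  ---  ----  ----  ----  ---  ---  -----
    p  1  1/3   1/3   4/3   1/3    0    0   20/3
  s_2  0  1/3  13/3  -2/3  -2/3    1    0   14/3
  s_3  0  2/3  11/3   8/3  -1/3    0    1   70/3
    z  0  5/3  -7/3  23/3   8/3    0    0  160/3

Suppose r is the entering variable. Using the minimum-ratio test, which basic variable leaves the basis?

Column r entries and ratios — p: (20/3)/(1/3) = 20; s_2: (14/3)/(13/3) = 14/13; s_3: (70/3)/(11/3) = 70/11.
Smallest ratio is 14/13 in the row of s_2, so s_2 leaves.

s_2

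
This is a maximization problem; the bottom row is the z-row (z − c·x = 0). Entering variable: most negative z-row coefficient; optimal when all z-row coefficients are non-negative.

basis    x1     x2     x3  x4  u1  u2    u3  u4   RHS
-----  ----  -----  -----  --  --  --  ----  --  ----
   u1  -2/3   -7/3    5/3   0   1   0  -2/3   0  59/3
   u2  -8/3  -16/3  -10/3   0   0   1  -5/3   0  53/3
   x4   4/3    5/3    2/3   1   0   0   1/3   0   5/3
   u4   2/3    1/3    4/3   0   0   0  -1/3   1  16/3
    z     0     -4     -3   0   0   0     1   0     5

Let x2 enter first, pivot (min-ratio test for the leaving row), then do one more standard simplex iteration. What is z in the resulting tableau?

Ratio test on column x2 — row 1: entry -7/3 ≤ 0; row 2: entry -16/3 ≤ 0; row 3: (5/3)/(5/3) = 1; row 4: (16/3)/(1/3) = 16. Minimum is 1 at row 3 (x4 leaves); pivot element 5/3.
Pivot on row 3; the z-row RHS becomes 5 − (-4)·1 = 9.
Next entering variable (most negative z-row entry -7/5): x3.
Ratio test on column x3 — row 1: 22/(13/5) = 110/13; row 2: entry -6/5 ≤ 0; row 3: 1/(2/5) = 5/2; row 4: 5/(6/5) = 25/6. Minimum is 5/2 at row 3 (x2 leaves); pivot element 2/5.
After the second pivot the z-row RHS is 9 − (-7/5)·(5/2) = 25/2.

25/2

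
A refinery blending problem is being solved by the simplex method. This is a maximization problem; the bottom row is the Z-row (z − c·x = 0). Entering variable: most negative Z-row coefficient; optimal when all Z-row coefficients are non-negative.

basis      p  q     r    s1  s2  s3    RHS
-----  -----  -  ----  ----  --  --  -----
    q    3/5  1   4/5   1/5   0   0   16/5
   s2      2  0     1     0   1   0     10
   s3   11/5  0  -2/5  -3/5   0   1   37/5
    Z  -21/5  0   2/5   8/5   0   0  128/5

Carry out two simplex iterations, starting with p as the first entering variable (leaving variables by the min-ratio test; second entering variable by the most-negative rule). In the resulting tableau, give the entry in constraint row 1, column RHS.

Ratio test on column p — row 1: (16/5)/(3/5) = 16/3; row 2: 10/2 = 5; row 3: (37/5)/(11/5) = 37/11. Minimum is 37/11 at row 3 (s3 leaves); pivot element 11/5.
Divide row 3 by 11/5; eliminate column p from the other rows.
Second iteration: most negative Z-row entry is -4/11 in column r, so r enters.
Ratio test on column r — row 1: (13/11)/(10/11) = 13/10; row 2: (36/11)/(15/11) = 12/5; row 3: entry -2/11 ≤ 0. Minimum is 13/10 at row 1 (q leaves); pivot element 10/11.
Divide row 1 by 10/11; eliminate column r from the other rows.
After both pivots, the entry at constraint row 1, column RHS is 13/10.

13/10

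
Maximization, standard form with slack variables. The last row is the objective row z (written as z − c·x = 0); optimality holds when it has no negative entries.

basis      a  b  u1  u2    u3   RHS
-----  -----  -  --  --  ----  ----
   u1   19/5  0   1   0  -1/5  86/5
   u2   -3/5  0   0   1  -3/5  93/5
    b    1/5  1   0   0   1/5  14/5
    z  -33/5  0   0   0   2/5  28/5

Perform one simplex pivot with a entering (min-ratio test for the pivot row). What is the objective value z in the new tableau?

674/19

Ratio test on column a — row 1: (86/5)/(19/5) = 86/19; row 2: entry -3/5 ≤ 0; row 3: (14/5)/(1/5) = 14. Minimum is 86/19 at row 1 (u1 leaves); pivot element 19/5.
Pivot on row 1; the z-row RHS becomes 28/5 − (-33/5)·(86/19) = 674/19.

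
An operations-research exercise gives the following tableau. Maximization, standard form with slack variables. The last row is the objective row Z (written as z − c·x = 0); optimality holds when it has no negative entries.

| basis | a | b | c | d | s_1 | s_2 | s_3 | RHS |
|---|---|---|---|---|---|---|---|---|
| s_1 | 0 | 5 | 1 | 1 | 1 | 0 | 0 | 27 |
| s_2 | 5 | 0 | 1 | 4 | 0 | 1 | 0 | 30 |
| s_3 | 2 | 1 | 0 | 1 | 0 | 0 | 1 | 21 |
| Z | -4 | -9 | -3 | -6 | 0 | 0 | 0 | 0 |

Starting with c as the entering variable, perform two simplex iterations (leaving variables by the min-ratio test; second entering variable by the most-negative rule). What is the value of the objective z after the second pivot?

Ratio test on column c — row 1: 27/1 = 27; row 2: 30/1 = 30; row 3: entry 0 ≤ 0. Minimum is 27 at row 1 (s_1 leaves); pivot element 1.
Pivot on row 1; the Z-row RHS becomes 0 − (-3)·27 = 81.
Next entering variable (most negative Z-row entry -4): a.
Ratio test on column a — row 1: entry 0 ≤ 0; row 2: 3/5 = 3/5; row 3: 21/2 = 21/2. Minimum is 3/5 at row 2 (s_2 leaves); pivot element 5.
After the second pivot the Z-row RHS is 81 − (-4)·(3/5) = 417/5.

417/5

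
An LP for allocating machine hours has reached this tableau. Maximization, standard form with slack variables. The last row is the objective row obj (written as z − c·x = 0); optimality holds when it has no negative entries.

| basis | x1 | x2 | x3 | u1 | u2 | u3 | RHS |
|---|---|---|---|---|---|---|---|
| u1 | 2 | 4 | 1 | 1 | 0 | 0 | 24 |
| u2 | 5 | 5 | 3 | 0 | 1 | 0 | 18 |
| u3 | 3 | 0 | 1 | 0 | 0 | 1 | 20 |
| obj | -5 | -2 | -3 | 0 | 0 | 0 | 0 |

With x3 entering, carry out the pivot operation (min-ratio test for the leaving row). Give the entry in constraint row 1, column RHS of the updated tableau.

18

Ratio test on column x3 — row 1: 24/1 = 24; row 2: 18/3 = 6; row 3: 20/1 = 20. Minimum is 6 at row 2 (u2 leaves); pivot element 3.
Divide row 2 by 3; eliminate column x3 from the other rows.
Row 1 update in column RHS: 24 − 1·6 = 18.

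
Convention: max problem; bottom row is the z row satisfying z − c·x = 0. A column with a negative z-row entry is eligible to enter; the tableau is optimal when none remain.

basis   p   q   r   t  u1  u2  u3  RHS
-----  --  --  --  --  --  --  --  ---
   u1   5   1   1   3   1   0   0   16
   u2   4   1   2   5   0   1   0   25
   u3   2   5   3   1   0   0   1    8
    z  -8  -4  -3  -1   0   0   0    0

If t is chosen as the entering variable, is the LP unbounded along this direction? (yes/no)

Column t has positive entries in row(s) 1, 2, 3, so the ratio test bounds it — not unbounded.

no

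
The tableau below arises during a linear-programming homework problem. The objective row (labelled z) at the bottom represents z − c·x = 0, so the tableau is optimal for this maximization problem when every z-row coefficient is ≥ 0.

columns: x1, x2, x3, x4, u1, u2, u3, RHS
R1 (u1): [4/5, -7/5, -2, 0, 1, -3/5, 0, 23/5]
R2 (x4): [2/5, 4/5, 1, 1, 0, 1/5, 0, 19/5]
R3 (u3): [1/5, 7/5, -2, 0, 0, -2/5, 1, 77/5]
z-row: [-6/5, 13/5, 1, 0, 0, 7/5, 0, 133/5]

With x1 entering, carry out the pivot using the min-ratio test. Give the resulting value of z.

Ratio test on column x1 — row 1: (23/5)/(4/5) = 23/4; row 2: (19/5)/(2/5) = 19/2; row 3: (77/5)/(1/5) = 77. Minimum is 23/4 at row 1 (u1 leaves); pivot element 4/5.
Pivot on row 1; the z-row RHS becomes 133/5 − (-6/5)·(23/4) = 67/2.

67/2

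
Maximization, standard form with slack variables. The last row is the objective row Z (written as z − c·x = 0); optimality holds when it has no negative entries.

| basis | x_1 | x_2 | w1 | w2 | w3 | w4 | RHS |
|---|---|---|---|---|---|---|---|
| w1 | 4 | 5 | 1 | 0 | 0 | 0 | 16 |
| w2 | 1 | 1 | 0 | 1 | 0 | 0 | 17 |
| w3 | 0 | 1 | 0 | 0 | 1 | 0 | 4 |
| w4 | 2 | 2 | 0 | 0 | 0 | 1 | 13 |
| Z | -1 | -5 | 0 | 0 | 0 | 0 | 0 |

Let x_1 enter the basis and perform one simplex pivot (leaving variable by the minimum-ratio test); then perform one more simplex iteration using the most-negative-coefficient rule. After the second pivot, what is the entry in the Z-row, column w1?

Ratio test on column x_1 — row 1: 16/4 = 4; row 2: 17/1 = 17; row 3: entry 0 ≤ 0; row 4: 13/2 = 13/2. Minimum is 4 at row 1 (w1 leaves); pivot element 4.
Divide row 1 by 4; eliminate column x_1 from the other rows.
Second iteration: most negative Z-row entry is -15/4 in column x_2, so x_2 enters.
Ratio test on column x_2 — row 1: 4/(5/4) = 16/5; row 2: entry -1/4 ≤ 0; row 3: 4/1 = 4; row 4: entry -1/2 ≤ 0. Minimum is 16/5 at row 1 (x_1 leaves); pivot element 5/4.
Divide row 1 by 5/4; eliminate column x_2 from the other rows.
After both pivots, the entry at the Z-row, column w1 is 1.

1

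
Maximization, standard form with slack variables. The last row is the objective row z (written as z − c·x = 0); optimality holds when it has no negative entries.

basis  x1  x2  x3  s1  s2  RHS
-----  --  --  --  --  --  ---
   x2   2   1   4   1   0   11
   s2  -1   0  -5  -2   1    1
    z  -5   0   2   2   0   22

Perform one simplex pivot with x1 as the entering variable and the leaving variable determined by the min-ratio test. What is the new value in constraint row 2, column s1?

-3/2

Ratio test on column x1 — row 1: 11/2 = 11/2; row 2: entry -1 ≤ 0. Minimum is 11/2 at row 1 (x2 leaves); pivot element 2.
Divide row 1 by 2; eliminate column x1 from the other rows.
Row 2 update in column s1: -2 − (-1)·(1/2) = -3/2.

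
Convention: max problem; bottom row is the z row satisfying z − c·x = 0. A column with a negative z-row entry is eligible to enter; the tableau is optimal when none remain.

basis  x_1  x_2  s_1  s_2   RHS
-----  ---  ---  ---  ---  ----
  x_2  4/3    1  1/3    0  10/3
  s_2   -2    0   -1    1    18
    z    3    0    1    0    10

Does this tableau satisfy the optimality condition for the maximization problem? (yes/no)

Every z-row coefficient is ≥ 0, so the tableau is optimal.

yes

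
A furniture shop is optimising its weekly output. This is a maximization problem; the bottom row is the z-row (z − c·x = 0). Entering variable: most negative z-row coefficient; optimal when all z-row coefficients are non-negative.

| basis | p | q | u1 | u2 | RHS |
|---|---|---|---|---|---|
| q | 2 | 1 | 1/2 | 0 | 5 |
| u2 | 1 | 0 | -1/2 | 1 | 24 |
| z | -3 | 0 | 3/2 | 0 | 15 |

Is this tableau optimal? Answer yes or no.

The z-row has a negative entry -3 in column p, so it is not optimal.

no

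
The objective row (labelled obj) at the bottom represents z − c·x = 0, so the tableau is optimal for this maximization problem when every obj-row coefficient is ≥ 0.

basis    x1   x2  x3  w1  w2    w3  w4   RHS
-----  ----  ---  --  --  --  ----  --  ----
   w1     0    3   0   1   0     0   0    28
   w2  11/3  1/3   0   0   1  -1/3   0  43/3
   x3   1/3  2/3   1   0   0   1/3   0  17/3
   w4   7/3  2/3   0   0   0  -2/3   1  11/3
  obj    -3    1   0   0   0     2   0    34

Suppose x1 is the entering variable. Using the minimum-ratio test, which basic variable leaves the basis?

Column x1 entries and ratios — w1: 0 ≤ 0, skip; w2: (43/3)/(11/3) = 43/11; x3: (17/3)/(1/3) = 17; w4: (11/3)/(7/3) = 11/7.
Smallest ratio is 11/7 in the row of w4, so w4 leaves.

w4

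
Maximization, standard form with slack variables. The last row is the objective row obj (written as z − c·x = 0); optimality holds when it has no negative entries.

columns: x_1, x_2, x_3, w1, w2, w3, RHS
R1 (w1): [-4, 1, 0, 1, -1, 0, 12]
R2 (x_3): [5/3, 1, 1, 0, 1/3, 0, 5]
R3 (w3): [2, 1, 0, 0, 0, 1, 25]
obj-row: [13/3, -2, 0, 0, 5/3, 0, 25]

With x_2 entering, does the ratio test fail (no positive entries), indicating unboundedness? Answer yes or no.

Column x_2 has positive entries in row(s) 1, 2, 3, so the ratio test bounds it — not unbounded.

no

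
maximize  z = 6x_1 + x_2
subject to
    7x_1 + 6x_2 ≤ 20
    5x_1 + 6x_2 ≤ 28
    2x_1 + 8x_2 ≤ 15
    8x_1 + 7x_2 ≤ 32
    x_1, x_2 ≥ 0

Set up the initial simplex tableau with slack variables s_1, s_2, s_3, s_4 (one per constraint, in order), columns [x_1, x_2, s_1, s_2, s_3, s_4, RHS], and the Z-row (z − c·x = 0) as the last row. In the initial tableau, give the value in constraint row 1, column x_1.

Constraint 1 has coefficient 7 on x_1.

7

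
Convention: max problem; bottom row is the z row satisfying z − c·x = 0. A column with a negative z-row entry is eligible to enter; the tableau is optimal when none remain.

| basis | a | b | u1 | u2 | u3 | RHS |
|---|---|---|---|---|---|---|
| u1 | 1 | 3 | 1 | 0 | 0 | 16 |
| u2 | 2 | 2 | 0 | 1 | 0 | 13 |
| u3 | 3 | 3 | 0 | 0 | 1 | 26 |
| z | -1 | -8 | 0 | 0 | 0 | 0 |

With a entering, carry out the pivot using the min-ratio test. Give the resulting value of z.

Ratio test on column a — row 1: 16/1 = 16; row 2: 13/2 = 13/2; row 3: 26/3 = 26/3. Minimum is 13/2 at row 2 (u2 leaves); pivot element 2.
Pivot on row 2; the z-row RHS becomes 0 − (-1)·(13/2) = 13/2.

13/2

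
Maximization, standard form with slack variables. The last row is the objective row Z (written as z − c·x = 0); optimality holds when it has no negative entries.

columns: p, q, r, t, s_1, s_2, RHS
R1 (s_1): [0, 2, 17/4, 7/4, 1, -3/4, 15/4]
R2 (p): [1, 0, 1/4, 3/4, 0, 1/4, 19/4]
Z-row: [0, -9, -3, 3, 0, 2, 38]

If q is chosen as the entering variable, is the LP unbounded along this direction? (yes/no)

no

Column q has positive entries in row(s) 1, so the ratio test bounds it — not unbounded.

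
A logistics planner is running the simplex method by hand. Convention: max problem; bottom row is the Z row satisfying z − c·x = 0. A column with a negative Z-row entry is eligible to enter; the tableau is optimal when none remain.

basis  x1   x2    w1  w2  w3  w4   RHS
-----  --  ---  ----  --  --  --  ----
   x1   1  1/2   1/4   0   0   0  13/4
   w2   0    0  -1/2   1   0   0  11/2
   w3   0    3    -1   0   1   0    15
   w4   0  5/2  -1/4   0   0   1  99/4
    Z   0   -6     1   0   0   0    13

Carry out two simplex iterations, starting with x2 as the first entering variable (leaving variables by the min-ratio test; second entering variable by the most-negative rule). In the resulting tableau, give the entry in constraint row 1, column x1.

12/5

Ratio test on column x2 — row 1: (13/4)/(1/2) = 13/2; row 2: entry 0 ≤ 0; row 3: 15/3 = 5; row 4: (99/4)/(5/2) = 99/10. Minimum is 5 at row 3 (w3 leaves); pivot element 3.
Divide row 3 by 3; eliminate column x2 from the other rows.
Second iteration: most negative Z-row entry is -1 in column w1, so w1 enters.
Ratio test on column w1 — row 1: (3/4)/(5/12) = 9/5; row 2: entry -1/2 ≤ 0; row 3: entry -1/3 ≤ 0; row 4: (49/4)/(7/12) = 21. Minimum is 9/5 at row 1 (x1 leaves); pivot element 5/12.
Divide row 1 by 5/12; eliminate column w1 from the other rows.
After both pivots, the entry at constraint row 1, column x1 is 12/5.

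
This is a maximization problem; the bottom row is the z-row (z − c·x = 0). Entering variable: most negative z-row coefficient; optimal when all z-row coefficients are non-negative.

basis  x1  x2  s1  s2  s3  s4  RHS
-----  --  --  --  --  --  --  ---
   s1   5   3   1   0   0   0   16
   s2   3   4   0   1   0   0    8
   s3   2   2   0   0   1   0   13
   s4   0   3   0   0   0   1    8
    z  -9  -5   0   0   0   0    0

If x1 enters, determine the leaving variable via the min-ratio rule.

Column x1 entries and ratios — s1: 16/5 = 16/5; s2: 8/3 = 8/3; s3: 13/2 = 13/2; s4: 0 ≤ 0, skip.
Smallest ratio is 8/3 in the row of s2, so s2 leaves.

s2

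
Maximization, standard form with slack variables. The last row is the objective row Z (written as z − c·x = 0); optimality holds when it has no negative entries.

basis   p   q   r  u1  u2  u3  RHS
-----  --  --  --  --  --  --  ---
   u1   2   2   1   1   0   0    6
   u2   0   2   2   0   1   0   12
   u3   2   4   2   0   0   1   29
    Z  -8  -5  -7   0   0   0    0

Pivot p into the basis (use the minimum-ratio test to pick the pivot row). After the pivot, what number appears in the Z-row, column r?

Ratio test on column p — row 1: 6/2 = 3; row 2: entry 0 ≤ 0; row 3: 29/2 = 29/2. Minimum is 3 at row 1 (u1 leaves); pivot element 2.
Divide row 1 by 2; eliminate column p from the other rows.
Z-row update in column r: -7 − (-8)·(1/2) = -3.

-3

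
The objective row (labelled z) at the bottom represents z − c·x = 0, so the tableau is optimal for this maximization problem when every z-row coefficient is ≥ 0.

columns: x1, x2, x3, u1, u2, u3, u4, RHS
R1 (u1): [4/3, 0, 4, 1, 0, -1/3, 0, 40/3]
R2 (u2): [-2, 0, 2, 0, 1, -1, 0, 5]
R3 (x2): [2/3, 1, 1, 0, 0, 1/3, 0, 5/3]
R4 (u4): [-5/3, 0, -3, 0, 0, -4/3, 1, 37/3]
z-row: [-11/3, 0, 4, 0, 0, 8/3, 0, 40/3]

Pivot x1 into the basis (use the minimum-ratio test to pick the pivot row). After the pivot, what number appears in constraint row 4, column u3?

Ratio test on column x1 — row 1: (40/3)/(4/3) = 10; row 2: entry -2 ≤ 0; row 3: (5/3)/(2/3) = 5/2; row 4: entry -5/3 ≤ 0. Minimum is 5/2 at row 3 (x2 leaves); pivot element 2/3.
Divide row 3 by 2/3; eliminate column x1 from the other rows.
Row 4 update in column u3: -4/3 − (-5/3)·(1/2) = -1/2.

-1/2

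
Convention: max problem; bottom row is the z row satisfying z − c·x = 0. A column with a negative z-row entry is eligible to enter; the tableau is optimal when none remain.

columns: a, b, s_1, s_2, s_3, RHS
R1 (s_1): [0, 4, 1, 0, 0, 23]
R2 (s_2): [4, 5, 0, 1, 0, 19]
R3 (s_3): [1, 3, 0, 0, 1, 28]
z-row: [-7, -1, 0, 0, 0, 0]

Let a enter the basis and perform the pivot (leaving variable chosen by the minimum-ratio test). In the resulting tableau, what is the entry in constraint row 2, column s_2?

Ratio test on column a — row 1: entry 0 ≤ 0; row 2: 19/4 = 19/4; row 3: 28/1 = 28. Minimum is 19/4 at row 2 (s_2 leaves); pivot element 4.
Divide row 2 by 4; eliminate column a from the other rows.
In the new row 2, the s_2 entry is the old entry divided by the pivot: 1/4 = 1/4.

1/4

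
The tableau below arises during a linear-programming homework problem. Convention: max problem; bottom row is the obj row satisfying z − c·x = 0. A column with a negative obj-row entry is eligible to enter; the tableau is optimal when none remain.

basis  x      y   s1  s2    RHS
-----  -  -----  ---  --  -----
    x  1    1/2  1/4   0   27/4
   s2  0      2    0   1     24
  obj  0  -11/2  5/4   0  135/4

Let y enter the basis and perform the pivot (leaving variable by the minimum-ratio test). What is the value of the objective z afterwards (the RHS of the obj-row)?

Ratio test on column y — row 1: (27/4)/(1/2) = 27/2; row 2: 24/2 = 12. Minimum is 12 at row 2 (s2 leaves); pivot element 2.
Pivot on row 2; the obj-row RHS becomes 135/4 − (-11/2)·12 = 399/4.

399/4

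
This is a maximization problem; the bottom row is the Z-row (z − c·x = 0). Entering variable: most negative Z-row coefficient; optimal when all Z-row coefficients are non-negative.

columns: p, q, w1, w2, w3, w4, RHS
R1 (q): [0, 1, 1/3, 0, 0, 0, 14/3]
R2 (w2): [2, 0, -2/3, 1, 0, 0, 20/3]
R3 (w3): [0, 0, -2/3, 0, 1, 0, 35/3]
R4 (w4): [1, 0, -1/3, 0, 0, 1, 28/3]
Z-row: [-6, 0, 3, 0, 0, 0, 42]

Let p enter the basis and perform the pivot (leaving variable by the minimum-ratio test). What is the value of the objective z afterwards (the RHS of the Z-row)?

Ratio test on column p — row 1: entry 0 ≤ 0; row 2: (20/3)/2 = 10/3; row 3: entry 0 ≤ 0; row 4: (28/3)/1 = 28/3. Minimum is 10/3 at row 2 (w2 leaves); pivot element 2.
Pivot on row 2; the Z-row RHS becomes 42 − (-6)·(10/3) = 62.

62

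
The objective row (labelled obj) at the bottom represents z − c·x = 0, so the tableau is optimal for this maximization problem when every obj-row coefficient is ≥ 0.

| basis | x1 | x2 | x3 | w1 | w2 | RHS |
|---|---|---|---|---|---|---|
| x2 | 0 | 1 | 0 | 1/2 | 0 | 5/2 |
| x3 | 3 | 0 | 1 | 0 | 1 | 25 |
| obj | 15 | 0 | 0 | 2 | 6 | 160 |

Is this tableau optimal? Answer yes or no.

yes

Every obj-row coefficient is ≥ 0, so the tableau is optimal.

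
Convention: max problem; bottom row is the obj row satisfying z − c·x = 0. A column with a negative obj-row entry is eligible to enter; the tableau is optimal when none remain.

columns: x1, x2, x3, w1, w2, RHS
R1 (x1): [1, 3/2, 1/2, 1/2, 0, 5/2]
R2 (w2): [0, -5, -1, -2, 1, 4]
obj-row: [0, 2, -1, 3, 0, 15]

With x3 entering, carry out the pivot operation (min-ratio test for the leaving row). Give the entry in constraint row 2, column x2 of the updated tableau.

Ratio test on column x3 — row 1: (5/2)/(1/2) = 5; row 2: entry -1 ≤ 0. Minimum is 5 at row 1 (x1 leaves); pivot element 1/2.
Divide row 1 by 1/2; eliminate column x3 from the other rows.
Row 2 update in column x2: -5 − (-1)·3 = -2.

-2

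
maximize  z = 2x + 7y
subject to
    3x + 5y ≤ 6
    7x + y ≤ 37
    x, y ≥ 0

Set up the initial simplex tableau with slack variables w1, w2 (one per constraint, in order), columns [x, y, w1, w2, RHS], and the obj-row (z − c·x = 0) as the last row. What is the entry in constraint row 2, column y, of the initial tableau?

1

Constraint 2 has coefficient 1 on y.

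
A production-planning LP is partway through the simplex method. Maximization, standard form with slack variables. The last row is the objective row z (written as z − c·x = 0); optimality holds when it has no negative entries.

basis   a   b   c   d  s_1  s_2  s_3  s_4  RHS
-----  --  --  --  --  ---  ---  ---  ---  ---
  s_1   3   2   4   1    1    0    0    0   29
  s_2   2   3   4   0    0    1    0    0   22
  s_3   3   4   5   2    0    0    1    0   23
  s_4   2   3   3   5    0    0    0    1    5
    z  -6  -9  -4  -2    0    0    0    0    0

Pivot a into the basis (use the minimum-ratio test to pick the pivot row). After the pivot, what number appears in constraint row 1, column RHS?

Ratio test on column a — row 1: 29/3 = 29/3; row 2: 22/2 = 11; row 3: 23/3 = 23/3; row 4: 5/2 = 5/2. Minimum is 5/2 at row 4 (s_4 leaves); pivot element 2.
Divide row 4 by 2; eliminate column a from the other rows.
Row 1 update in column RHS: 29 − 3·(5/2) = 43/2.

43/2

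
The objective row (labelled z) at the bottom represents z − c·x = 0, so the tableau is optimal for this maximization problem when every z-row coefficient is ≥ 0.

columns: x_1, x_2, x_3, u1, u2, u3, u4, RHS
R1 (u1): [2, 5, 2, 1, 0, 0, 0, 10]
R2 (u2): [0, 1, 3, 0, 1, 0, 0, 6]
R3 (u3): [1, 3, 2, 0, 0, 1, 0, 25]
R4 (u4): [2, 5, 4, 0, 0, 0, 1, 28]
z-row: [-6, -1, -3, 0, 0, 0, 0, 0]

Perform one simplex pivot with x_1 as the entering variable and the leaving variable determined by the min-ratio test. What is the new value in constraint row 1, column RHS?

Ratio test on column x_1 — row 1: 10/2 = 5; row 2: entry 0 ≤ 0; row 3: 25/1 = 25; row 4: 28/2 = 14. Minimum is 5 at row 1 (u1 leaves); pivot element 2.
Divide row 1 by 2; eliminate column x_1 from the other rows.
In the new row 1, the RHS entry is the old entry divided by the pivot: 10/2 = 5.

5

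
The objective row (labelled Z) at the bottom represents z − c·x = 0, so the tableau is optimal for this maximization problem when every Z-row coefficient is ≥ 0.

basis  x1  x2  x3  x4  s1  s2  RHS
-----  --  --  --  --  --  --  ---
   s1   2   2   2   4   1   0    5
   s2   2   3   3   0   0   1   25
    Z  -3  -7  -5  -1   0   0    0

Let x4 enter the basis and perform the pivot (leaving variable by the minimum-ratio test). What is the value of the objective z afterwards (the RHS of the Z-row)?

5/4

Ratio test on column x4 — row 1: 5/4 = 5/4; row 2: entry 0 ≤ 0. Minimum is 5/4 at row 1 (s1 leaves); pivot element 4.
Pivot on row 1; the Z-row RHS becomes 0 − (-1)·(5/4) = 5/4.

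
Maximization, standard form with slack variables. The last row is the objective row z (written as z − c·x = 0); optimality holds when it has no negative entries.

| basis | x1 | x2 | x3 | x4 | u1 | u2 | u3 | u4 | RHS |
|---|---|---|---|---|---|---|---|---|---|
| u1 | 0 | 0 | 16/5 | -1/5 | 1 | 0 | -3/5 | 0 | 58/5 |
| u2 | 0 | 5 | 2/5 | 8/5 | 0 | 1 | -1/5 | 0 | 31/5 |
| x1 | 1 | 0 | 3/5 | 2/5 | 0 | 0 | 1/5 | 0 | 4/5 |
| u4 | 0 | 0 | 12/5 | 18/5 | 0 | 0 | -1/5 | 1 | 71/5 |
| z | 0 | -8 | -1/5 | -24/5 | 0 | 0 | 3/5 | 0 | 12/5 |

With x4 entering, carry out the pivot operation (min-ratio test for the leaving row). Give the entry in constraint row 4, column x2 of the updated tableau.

Ratio test on column x4 — row 1: entry -1/5 ≤ 0; row 2: (31/5)/(8/5) = 31/8; row 3: (4/5)/(2/5) = 2; row 4: (71/5)/(18/5) = 71/18. Minimum is 2 at row 3 (x1 leaves); pivot element 2/5.
Divide row 3 by 2/5; eliminate column x4 from the other rows.
Row 4 update in column x2: 0 − (18/5)·0 = 0.

0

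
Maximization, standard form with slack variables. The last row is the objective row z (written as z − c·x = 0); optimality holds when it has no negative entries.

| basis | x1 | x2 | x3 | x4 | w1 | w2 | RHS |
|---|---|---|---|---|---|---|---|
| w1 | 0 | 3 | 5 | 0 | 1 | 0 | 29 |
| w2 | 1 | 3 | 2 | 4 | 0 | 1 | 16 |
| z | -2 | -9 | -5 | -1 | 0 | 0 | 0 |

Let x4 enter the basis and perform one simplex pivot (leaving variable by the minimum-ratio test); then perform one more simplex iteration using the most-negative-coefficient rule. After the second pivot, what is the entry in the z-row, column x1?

1

Ratio test on column x4 — row 1: entry 0 ≤ 0; row 2: 16/4 = 4. Minimum is 4 at row 2 (w2 leaves); pivot element 4.
Divide row 2 by 4; eliminate column x4 from the other rows.
Second iteration: most negative z-row entry is -33/4 in column x2, so x2 enters.
Ratio test on column x2 — row 1: 29/3 = 29/3; row 2: 4/(3/4) = 16/3. Minimum is 16/3 at row 2 (x4 leaves); pivot element 3/4.
Divide row 2 by 3/4; eliminate column x2 from the other rows.
After both pivots, the entry at the z-row, column x1 is 1.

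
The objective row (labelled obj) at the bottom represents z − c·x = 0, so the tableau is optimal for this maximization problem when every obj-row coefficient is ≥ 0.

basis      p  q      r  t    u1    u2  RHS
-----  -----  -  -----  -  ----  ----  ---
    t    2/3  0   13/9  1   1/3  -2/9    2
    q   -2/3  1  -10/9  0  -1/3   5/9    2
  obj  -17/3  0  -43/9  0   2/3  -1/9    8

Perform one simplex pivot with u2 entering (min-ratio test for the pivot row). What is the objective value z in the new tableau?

42/5

Ratio test on column u2 — row 1: entry -2/9 ≤ 0; row 2: 2/(5/9) = 18/5. Minimum is 18/5 at row 2 (q leaves); pivot element 5/9.
Pivot on row 2; the obj-row RHS becomes 8 − (-1/9)·(18/5) = 42/5.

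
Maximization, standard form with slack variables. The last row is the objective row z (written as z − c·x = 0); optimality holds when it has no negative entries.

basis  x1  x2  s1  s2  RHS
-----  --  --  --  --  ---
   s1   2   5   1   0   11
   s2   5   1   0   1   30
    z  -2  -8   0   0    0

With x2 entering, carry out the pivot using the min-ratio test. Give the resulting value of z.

88/5

Ratio test on column x2 — row 1: 11/5 = 11/5; row 2: 30/1 = 30. Minimum is 11/5 at row 1 (s1 leaves); pivot element 5.
Pivot on row 1; the z-row RHS becomes 0 − (-8)·(11/5) = 88/5.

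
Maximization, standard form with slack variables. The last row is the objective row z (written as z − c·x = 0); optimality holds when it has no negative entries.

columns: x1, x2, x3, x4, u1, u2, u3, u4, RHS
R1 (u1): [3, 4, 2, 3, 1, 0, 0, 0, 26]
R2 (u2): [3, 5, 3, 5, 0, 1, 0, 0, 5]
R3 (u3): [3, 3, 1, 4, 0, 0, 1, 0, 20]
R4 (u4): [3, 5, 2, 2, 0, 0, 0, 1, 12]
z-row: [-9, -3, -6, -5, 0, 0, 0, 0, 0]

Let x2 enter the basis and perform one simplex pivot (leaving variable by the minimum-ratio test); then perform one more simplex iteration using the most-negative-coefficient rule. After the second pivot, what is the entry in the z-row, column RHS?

Ratio test on column x2 — row 1: 26/4 = 13/2; row 2: 5/5 = 1; row 3: 20/3 = 20/3; row 4: 12/5 = 12/5. Minimum is 1 at row 2 (u2 leaves); pivot element 5.
Divide row 2 by 5; eliminate column x2 from the other rows.
Second iteration: most negative z-row entry is -36/5 in column x1, so x1 enters.
Ratio test on column x1 — row 1: 22/(3/5) = 110/3; row 2: 1/(3/5) = 5/3; row 3: 17/(6/5) = 85/6; row 4: entry 0 ≤ 0. Minimum is 5/3 at row 2 (x2 leaves); pivot element 3/5.
Divide row 2 by 3/5; eliminate column x1 from the other rows.
After both pivots, the entry at the z-row, column RHS is 15.

15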